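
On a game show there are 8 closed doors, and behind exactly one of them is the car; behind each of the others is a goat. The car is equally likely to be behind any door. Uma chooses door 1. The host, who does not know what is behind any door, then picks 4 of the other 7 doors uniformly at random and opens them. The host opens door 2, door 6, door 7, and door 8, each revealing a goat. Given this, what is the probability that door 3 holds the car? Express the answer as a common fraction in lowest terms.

Apply Bayes' rule, conditioning on where the car actually is.
If it is behind any of doors 1, 3, 4, and 5 (prior 1/8 each): the host picks exactly this set with probability 1/35 regardless, and none is the prize; weight (1/8)·(1/35) = 1/280 each.
If it is behind any of doors 2, 6, 7, and 8 (prior 1/8 each): that door was opened and seen not to hold the prize — ruled out; weight (1/8)·0 = 0 each.
The weights sum to 1/70.
So P(the car behind door 3 | the host opened door 2, door 6, door 7, and door 8) = (1/280) / (1/70) = 1/4.

1/4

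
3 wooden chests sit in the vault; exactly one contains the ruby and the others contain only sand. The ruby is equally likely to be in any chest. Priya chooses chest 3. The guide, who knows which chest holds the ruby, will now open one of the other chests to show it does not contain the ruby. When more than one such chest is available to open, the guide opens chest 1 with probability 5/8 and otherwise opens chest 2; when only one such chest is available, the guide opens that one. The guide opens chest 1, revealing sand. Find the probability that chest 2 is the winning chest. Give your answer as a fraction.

Condition on the true location of the ruby.
If it is in chest 1 (prior 1/3): the guide opened chest 1, so this case is ruled out; weight (1/3)·0 = 0.
If it is in chest 2 (prior 1/3): only chest 1 is available, probability 1; weight (1/3)·1 = 1/3.
If it is in chest 3 (prior 1/3): chest 1 is available, opened with probability 5/8; weight (1/3)·(5/8) = 5/24.
The weights sum to 13/24.
So P(the ruby in chest 2 | the guide opened chest 1) = (1/3) / (13/24) = 8/13.

8/13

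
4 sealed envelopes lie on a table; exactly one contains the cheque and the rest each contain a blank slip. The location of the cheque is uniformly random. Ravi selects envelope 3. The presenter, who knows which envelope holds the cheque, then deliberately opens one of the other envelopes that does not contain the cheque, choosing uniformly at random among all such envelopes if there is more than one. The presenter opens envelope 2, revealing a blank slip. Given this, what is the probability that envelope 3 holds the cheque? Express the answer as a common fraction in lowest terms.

Condition on the true location of the cheque.
If it is in either of envelopes 1 and 4 (prior 1/4 each): the presenter has 2 equally likely choices, so probability 1/2; weight (1/4)·(1/2) = 1/8 each.
If it is in envelope 2 (prior 1/4): the presenter opened envelope 2, so this case is ruled out; weight (1/4)·0 = 0.
If it is in envelope 3 (prior 1/4): the presenter has 3 equally likely choices, so probability 1/3; weight (1/4)·(1/3) = 1/12.
The weights sum to 1/3.
So P(the cheque in envelope 3 | the presenter opened envelope 2) = (1/12) / (1/3) = 1/4.

1/4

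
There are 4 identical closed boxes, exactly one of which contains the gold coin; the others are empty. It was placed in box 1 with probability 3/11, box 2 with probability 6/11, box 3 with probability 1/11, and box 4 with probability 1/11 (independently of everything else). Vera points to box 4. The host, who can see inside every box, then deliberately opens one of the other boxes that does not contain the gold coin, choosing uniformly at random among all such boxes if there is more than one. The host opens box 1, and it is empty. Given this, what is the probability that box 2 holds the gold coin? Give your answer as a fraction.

Consider each possible location of the gold coin in turn.
If it is in box 1 (prior 3/11): the host opened box 1, so this case is ruled out; weight (3/11)·0 = 0.
If it is in box 2 (prior 6/11): the host has 2 equally likely choices, so probability 1/2; weight (6/11)·(1/2) = 3/11.
If it is in box 3 (prior 1/11): the host has 2 equally likely choices, so probability 1/2; weight (1/11)·(1/2) = 1/22.
If it is in box 4 (prior 1/11): the host has 3 equally likely choices, so probability 1/3; weight (1/11)·(1/3) = 1/33.
The weights sum to 23/66.
So P(the gold coin in box 2 | the host opened box 1) = (3/11) / (23/66) = 18/23.

18/23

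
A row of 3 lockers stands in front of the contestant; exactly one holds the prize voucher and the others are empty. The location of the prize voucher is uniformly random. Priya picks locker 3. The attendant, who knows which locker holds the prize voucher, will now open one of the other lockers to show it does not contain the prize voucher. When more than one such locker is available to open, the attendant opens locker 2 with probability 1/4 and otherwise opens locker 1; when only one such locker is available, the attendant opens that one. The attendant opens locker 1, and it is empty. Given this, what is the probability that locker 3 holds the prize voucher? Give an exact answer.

Apply Bayes' rule, conditioning on where the prize voucher actually is.
If it is in locker 1 (prior 1/3): the attendant opened locker 1, so this case is ruled out; weight (1/3)·0 = 0.
If it is in locker 2 (prior 1/3): only locker 1 is available, probability 1; weight (1/3)·1 = 1/3.
If it is in locker 3 (prior 1/3): locker 2 is available but not opened, probability 3/4; weight (1/3)·(3/4) = 1/4.
The weights sum to 7/12.
So P(the prize voucher in locker 3 | the attendant opened locker 1) = (1/4) / (7/12) = 3/7.

3/7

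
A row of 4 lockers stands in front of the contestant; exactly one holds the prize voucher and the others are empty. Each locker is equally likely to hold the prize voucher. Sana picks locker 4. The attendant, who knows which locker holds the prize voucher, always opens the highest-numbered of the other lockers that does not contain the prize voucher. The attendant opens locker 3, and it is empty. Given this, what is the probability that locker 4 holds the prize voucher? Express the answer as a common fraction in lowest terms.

1/3

Apply Bayes' rule, conditioning on where the prize voucher actually is.
If it is in any of lockers 1, 2, and 4 (prior 1/4 each): locker 3 is the highest-numbered option available, probability 1; weight (1/4)·1 = 1/4 each.
If it is in locker 3 (prior 1/4): the attendant opened locker 3, so this case is ruled out; weight (1/4)·0 = 0.
The weights sum to 3/4.
So P(the prize voucher in locker 4 | the attendant opened locker 3) = (1/4) / (3/4) = 1/3.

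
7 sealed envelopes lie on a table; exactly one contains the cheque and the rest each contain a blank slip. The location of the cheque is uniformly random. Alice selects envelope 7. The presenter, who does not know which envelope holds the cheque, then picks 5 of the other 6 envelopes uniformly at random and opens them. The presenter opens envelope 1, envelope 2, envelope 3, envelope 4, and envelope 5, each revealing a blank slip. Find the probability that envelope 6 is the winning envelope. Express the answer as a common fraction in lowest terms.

1/2

Apply Bayes' rule, conditioning on where the cheque actually is.
If it is in any of envelopes 1, 2, 3, 4, and 5 (prior 1/7 each): that envelope was opened and seen not to hold the prize — ruled out; weight (1/7)·0 = 0 each.
If it is in either of envelopes 6 and 7 (prior 1/7 each): the presenter picks exactly this set with probability 1/6 regardless, and none is the prize; weight (1/7)·(1/6) = 1/42 each.
The weights sum to 1/21.
So P(the cheque in envelope 6 | the presenter opened envelope 1, envelope 2, envelope 3, envelope 4, and envelope 5) = (1/42) / (1/21) = 1/2.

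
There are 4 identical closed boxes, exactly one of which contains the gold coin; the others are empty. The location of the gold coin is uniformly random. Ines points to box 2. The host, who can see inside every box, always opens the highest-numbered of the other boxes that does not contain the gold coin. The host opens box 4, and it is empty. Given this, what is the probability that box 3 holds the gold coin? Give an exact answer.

1/3

Consider each possible location of the gold coin in turn.
If it is in any of boxes 1, 2, and 3 (prior 1/4 each): box 4 is the highest-numbered option available, probability 1; weight (1/4)·1 = 1/4 each.
If it is in box 4 (prior 1/4): the host opened box 4, so this case is ruled out; weight (1/4)·0 = 0.
The weights sum to 3/4.
So P(the gold coin in box 3 | the host opened box 4) = (1/4) / (3/4) = 1/3.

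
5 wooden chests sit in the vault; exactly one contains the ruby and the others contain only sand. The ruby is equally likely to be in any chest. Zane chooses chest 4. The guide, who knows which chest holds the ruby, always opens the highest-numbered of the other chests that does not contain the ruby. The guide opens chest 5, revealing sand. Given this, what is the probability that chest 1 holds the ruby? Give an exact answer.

Consider each possible location of the ruby in turn.
If it is in any of chests 1, 2, 3, and 4 (prior 1/5 each): chest 5 is the highest-numbered option available, probability 1; weight (1/5)·1 = 1/5 each.
If it is in chest 5 (prior 1/5): the guide opened chest 5, so this case is ruled out; weight (1/5)·0 = 0.
The weights sum to 4/5.
So P(the ruby in chest 1 | the guide opened chest 5) = (1/5) / (4/5) = 1/4.

1/4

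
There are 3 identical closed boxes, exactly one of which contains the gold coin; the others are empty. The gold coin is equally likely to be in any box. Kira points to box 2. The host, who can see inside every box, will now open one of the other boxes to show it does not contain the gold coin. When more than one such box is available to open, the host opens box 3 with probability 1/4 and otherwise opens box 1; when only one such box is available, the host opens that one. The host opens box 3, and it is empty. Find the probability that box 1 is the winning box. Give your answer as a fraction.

Apply Bayes' rule, conditioning on where the gold coin actually is.
If it is in box 1 (prior 1/3): only box 3 is available, probability 1; weight (1/3)·1 = 1/3.
If it is in box 2 (prior 1/3): box 3 is available, opened with probability 1/4; weight (1/3)·(1/4) = 1/12.
If it is in box 3 (prior 1/3): the host opened box 3, so this case is ruled out; weight (1/3)·0 = 0.
The weights sum to 5/12.
So P(the gold coin in box 1 | the host opened box 3) = (1/3) / (5/12) = 4/5.

4/5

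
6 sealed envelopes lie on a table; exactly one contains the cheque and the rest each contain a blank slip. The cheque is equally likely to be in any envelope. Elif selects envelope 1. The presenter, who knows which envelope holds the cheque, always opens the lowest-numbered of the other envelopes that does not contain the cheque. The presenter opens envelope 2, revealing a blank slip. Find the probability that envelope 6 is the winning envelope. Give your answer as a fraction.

Consider each possible location of the cheque in turn.
If it is in any of envelopes 1, 3, 4, 5, and 6 (prior 1/6 each): envelope 2 is the lowest-numbered option available, probability 1; weight (1/6)·1 = 1/6 each.
If it is in envelope 2 (prior 1/6): the presenter opened envelope 2, so this case is ruled out; weight (1/6)·0 = 0.
The weights sum to 5/6.
So P(the cheque in envelope 6 | the presenter opened envelope 2) = (1/6) / (5/6) = 1/5.

1/5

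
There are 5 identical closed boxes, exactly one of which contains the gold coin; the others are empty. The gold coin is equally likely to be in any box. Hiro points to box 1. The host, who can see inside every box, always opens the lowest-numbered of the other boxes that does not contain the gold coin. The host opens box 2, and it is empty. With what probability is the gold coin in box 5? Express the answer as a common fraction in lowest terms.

1/4

Condition on the true location of the gold coin.
If it is in any of boxes 1, 3, 4, and 5 (prior 1/5 each): box 2 is the lowest-numbered option available, probability 1; weight (1/5)·1 = 1/5 each.
If it is in box 2 (prior 1/5): the host opened box 2, so this case is ruled out; weight (1/5)·0 = 0.
The weights sum to 4/5.
So P(the gold coin in box 5 | the host opened box 2) = (1/5) / (4/5) = 1/4.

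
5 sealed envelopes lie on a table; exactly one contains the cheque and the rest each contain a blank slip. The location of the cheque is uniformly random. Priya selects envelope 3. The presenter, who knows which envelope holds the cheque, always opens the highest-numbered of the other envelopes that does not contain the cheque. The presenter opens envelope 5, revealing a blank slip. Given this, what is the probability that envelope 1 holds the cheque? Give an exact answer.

1/4

Condition on the true location of the cheque.
If it is in any of envelopes 1, 2, 3, and 4 (prior 1/5 each): envelope 5 is the highest-numbered option available, probability 1; weight (1/5)·1 = 1/5 each.
If it is in envelope 5 (prior 1/5): the presenter opened envelope 5, so this case is ruled out; weight (1/5)·0 = 0.
The weights sum to 4/5.
So P(the cheque in envelope 1 | the presenter opened envelope 5) = (1/5) / (4/5) = 1/4.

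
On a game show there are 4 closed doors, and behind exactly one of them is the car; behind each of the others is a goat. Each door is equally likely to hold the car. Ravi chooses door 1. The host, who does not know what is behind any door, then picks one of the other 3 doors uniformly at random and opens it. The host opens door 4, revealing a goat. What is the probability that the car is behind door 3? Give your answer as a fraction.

1/3

Because the host chose which door to open without knowing where the car is, the choice is independent of the prize location. Learning that door 4 does not hold the car simply rules out that one location and leaves the remaining 3 doors still equally likely by symmetry.
So P(the car behind door 3) = 1/3.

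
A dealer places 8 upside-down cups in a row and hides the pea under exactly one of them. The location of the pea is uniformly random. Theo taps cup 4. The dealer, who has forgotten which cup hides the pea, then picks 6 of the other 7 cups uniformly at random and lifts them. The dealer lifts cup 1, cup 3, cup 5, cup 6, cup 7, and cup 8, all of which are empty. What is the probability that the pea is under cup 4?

Because the dealer chose which cups to lift without knowing where the pea is, the choice is independent of the prize location. Learning that none of the 6 opened cups holds the pea simply rules out those 6 locations and leaves the remaining 2 cups still equally likely by symmetry.
So P(the pea under cup 4) = 1/2.

1/2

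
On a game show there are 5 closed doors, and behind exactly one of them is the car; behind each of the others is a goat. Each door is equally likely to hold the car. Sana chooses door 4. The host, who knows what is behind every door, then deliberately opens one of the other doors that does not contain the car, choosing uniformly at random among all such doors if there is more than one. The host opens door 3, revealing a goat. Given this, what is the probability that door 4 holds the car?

1/5

Apply Bayes' rule, conditioning on where the car actually is.
If it is behind any of doors 1, 2, and 5 (prior 1/5 each): the host has 3 equally likely choices, so probability 1/3; weight (1/5)·(1/3) = 1/15 each.
If it is behind door 3 (prior 1/5): the host opened door 3, so this case is ruled out; weight (1/5)·0 = 0.
If it is behind door 4 (prior 1/5): the host has 4 equally likely choices, so probability 1/4; weight (1/5)·(1/4) = 1/20.
The weights sum to 1/4.
So P(the car behind door 4 | the host opened door 3) = (1/20) / (1/4) = 1/5.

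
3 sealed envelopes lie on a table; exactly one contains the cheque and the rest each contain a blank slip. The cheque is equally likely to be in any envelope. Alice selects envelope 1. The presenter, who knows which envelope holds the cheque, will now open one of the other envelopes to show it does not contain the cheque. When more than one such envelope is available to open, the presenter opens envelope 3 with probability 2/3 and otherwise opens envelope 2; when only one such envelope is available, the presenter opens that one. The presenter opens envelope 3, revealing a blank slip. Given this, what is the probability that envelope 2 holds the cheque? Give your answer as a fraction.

Condition on the true location of the cheque.
If it is in envelope 1 (prior 1/3): envelope 3 is available, opened with probability 2/3; weight (1/3)·(2/3) = 2/9.
If it is in envelope 2 (prior 1/3): only envelope 3 is available, probability 1; weight (1/3)·1 = 1/3.
If it is in envelope 3 (prior 1/3): the presenter opened envelope 3, so this case is ruled out; weight (1/3)·0 = 0.
The weights sum to 5/9.
So P(the cheque in envelope 2 | the presenter opened envelope 3) = (1/3) / (5/9) = 3/5.

3/5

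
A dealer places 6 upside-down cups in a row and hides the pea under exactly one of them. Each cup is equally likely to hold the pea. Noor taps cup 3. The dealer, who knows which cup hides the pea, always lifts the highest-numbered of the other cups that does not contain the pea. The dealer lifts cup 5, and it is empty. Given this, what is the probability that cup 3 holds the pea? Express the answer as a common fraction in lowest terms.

Condition on the true location of the pea.
If it is under any of cups 1, 2, 3, and 4 (prior 1/6 each): the dealer would have opened cup 6 instead, probability 0; weight (1/6)·0 = 0 each.
If it is under cup 5 (prior 1/6): the dealer opened cup 5, so this case is ruled out; weight (1/6)·0 = 0.
If it is under cup 6 (prior 1/6): cup 5 is the highest-numbered option available, probability 1; weight (1/6)·1 = 1/6.
The weights sum to 1/6.
So P(the pea under cup 3 | the dealer opened cup 5) = 0 / (1/6) = 0.

0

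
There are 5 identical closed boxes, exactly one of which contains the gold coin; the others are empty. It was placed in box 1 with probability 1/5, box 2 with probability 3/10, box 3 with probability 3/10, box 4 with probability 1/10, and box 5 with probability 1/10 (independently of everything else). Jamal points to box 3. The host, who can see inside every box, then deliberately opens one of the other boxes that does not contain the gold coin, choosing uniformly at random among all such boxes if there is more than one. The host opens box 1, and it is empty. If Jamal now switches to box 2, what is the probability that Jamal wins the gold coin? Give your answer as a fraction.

12/29

Condition on the true location of the gold coin.
If it is in box 1 (prior 1/5): the host opened box 1, so this case is ruled out; weight (1/5)·0 = 0.
If it is in box 2 (prior 3/10): the host has 3 equally likely choices, so probability 1/3; weight (3/10)·(1/3) = 1/10.
If it is in box 3 (prior 3/10): the host has 4 equally likely choices, so probability 1/4; weight (3/10)·(1/4) = 3/40.
If it is in either of boxes 4 and 5 (prior 1/10 each): the host has 3 equally likely choices, so probability 1/3; weight (1/10)·(1/3) = 1/30 each.
The weights sum to 29/120.
So P(the gold coin in box 2 | the host opened box 1) = (1/10) / (29/120) = 12/29.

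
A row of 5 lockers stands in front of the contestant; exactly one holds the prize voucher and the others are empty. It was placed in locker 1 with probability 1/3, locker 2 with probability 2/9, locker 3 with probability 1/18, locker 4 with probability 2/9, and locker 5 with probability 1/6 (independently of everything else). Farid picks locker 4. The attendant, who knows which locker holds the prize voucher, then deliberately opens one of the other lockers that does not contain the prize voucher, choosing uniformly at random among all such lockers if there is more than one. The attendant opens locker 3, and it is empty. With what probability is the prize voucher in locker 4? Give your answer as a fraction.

Apply Bayes' rule, conditioning on where the prize voucher actually is.
If it is in locker 1 (prior 1/3): the attendant has 3 equally likely choices, so probability 1/3; weight (1/3)·(1/3) = 1/9.
If it is in locker 2 (prior 2/9): the attendant has 3 equally likely choices, so probability 1/3; weight (2/9)·(1/3) = 2/27.
If it is in locker 3 (prior 1/18): the attendant opened locker 3, so this case is ruled out; weight (1/18)·0 = 0.
If it is in locker 4 (prior 2/9): the attendant has 4 equally likely choices, so probability 1/4; weight (2/9)·(1/4) = 1/18.
If it is in locker 5 (prior 1/6): the attendant has 3 equally likely choices, so probability 1/3; weight (1/6)·(1/3) = 1/18.
The weights sum to 8/27.
So P(the prize voucher in locker 4 | the attendant opened locker 3) = (1/18) / (8/27) = 3/16.

3/16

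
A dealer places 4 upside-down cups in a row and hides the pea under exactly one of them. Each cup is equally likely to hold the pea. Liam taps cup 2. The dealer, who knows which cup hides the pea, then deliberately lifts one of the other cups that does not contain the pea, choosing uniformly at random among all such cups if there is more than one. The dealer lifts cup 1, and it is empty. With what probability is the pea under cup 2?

1/4

Apply Bayes' rule, conditioning on where the pea actually is.
If it is under cup 1 (prior 1/4): the dealer opened cup 1, so this case is ruled out; weight (1/4)·0 = 0.
If it is under cup 2 (prior 1/4): the dealer has 3 equally likely choices, so probability 1/3; weight (1/4)·(1/3) = 1/12.
If it is under either of cups 3 and 4 (prior 1/4 each): the dealer has 2 equally likely choices, so probability 1/2; weight (1/4)·(1/2) = 1/8 each.
The weights sum to 1/3.
So P(the pea under cup 2 | the dealer opened cup 1) = (1/12) / (1/3) = 1/4.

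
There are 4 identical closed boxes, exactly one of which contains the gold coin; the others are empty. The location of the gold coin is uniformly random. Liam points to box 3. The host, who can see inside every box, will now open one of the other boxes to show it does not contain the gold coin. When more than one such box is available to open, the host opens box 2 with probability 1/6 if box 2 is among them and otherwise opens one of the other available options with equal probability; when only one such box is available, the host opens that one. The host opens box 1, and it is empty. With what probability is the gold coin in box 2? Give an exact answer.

Apply Bayes' rule, conditioning on where the gold coin actually is.
If it is in box 1 (prior 1/4): the host opened box 1, so this case is ruled out; weight (1/4)·0 = 0.
If it is in box 2 (prior 1/4): box 2 holds the prize so is unavailable; the host chooses uniformly among the 2 others, probability 1/2; weight (1/4)·(1/2) = 1/8.
If it is in box 3 (prior 1/4): box 2 is available but not opened; box 1 gets probability (1 − 1/6)/2 = 5/12; weight (1/4)·(5/12) = 5/48.
If it is in box 4 (prior 1/4): box 2 is available but not opened, probability 5/6; weight (1/4)·(5/6) = 5/24.
The weights sum to 7/16.
So P(the gold coin in box 2 | the host opened box 1) = (1/8) / (7/16) = 2/7.

2/7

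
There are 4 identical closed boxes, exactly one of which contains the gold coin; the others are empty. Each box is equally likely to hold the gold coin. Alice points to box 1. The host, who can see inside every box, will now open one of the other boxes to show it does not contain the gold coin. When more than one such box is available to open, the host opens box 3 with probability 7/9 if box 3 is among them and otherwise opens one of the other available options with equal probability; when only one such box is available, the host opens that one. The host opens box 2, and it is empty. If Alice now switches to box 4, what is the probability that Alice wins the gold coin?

4/15

Condition on the true location of the gold coin.
If it is in box 1 (prior 1/4): box 3 is available but not opened; box 2 gets probability (1 − 7/9)/2 = 1/9; weight (1/4)·(1/9) = 1/36.
If it is in box 2 (prior 1/4): the host opened box 2, so this case is ruled out; weight (1/4)·0 = 0.
If it is in box 3 (prior 1/4): box 3 holds the prize so is unavailable; the host chooses uniformly among the 2 others, probability 1/2; weight (1/4)·(1/2) = 1/8.
If it is in box 4 (prior 1/4): box 3 is available but not opened, probability 2/9; weight (1/4)·(2/9) = 1/18.
The weights sum to 5/24.
So P(the gold coin in box 4 | the host opened box 2) = (1/18) / (5/24) = 4/15.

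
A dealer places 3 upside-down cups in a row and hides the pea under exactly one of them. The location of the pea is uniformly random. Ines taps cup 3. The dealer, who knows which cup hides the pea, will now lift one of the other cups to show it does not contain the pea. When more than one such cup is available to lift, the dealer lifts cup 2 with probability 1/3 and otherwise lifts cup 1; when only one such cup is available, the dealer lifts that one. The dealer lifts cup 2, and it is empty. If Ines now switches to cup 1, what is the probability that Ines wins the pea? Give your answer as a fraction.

3/4

Apply Bayes' rule, conditioning on where the pea actually is.
If it is under cup 1 (prior 1/3): only cup 2 is available, probability 1; weight (1/3)·1 = 1/3.
If it is under cup 2 (prior 1/3): the dealer opened cup 2, so this case is ruled out; weight (1/3)·0 = 0.
If it is under cup 3 (prior 1/3): cup 2 is available, opened with probability 1/3; weight (1/3)·(1/3) = 1/9.
The weights sum to 4/9.
So P(the pea under cup 1 | the dealer opened cup 2) = (1/3) / (4/9) = 3/4.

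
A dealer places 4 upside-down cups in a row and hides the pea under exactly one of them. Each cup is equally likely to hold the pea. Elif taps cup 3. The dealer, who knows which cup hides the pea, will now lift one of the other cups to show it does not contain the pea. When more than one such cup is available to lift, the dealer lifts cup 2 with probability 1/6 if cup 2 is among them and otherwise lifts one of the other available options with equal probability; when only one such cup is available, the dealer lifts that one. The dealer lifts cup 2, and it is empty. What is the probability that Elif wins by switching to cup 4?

Condition on the true location of the pea.
If it is under any of cups 1, 3, and 4 (prior 1/4 each): cup 2 is available, opened with probability 1/6; weight (1/4)·(1/6) = 1/24 each.
If it is under cup 2 (prior 1/4): the dealer opened cup 2, so this case is ruled out; weight (1/4)·0 = 0.
The weights sum to 1/8.
So P(the pea under cup 4 | the dealer opened cup 2) = (1/24) / (1/8) = 1/3.

1/3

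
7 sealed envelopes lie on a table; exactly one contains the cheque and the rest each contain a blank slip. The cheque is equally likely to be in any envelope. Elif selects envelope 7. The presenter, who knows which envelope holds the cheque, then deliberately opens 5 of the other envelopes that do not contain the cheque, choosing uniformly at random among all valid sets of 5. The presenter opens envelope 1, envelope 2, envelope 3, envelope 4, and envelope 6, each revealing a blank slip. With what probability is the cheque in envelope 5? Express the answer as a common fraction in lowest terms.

Consider each possible location of the cheque in turn.
If it is in any of envelopes 1, 2, 3, 4, and 6 (prior 1/7 each): that envelope was opened and seen not to hold the prize — ruled out; weight (1/7)·0 = 0 each.
If it is in envelope 5 (prior 1/7): the presenter has no choice, probability 1; weight (1/7)·1 = 1/7.
If it is in envelope 7 (prior 1/7): the presenter has 6 equally likely choices, so probability 1/6; weight (1/7)·(1/6) = 1/42.
The weights sum to 1/6.
So P(the cheque in envelope 5 | the presenter opened envelope 1, envelope 2, envelope 3, envelope 4, and envelope 6) = (1/7) / (1/6) = 6/7.

6/7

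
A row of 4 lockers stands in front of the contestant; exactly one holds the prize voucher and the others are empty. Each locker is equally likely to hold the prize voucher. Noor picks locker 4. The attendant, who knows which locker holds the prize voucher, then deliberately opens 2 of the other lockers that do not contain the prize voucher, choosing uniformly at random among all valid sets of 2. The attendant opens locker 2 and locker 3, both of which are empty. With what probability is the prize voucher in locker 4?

1/4

Consider each possible location of the prize voucher in turn.
If it is in locker 1 (prior 1/4): the attendant has no choice, probability 1; weight (1/4)·1 = 1/4.
If it is in either of lockers 2 and 3 (prior 1/4 each): that locker was opened and seen not to hold the prize — ruled out; weight (1/4)·0 = 0 each.
If it is in locker 4 (prior 1/4): the attendant has 3 equally likely choices, so probability 1/3; weight (1/4)·(1/3) = 1/12.
The weights sum to 1/3.
So P(the prize voucher in locker 4 | the attendant opened locker 2 and locker 3) = (1/12) / (1/3) = 1/4.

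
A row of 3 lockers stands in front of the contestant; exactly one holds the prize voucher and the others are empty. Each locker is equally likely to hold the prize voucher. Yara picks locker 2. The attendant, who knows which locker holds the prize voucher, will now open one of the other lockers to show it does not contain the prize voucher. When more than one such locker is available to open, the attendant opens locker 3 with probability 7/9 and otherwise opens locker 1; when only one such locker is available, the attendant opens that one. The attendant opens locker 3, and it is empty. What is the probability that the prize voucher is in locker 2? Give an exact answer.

7/16

Apply Bayes' rule, conditioning on where the prize voucher actually is.
If it is in locker 1 (prior 1/3): only locker 3 is available, probability 1; weight (1/3)·1 = 1/3.
If it is in locker 2 (prior 1/3): locker 3 is available, opened with probability 7/9; weight (1/3)·(7/9) = 7/27.
If it is in locker 3 (prior 1/3): the attendant opened locker 3, so this case is ruled out; weight (1/3)·0 = 0.
The weights sum to 16/27.
So P(the prize voucher in locker 2 | the attendant opened locker 3) = (7/27) / (16/27) = 7/16.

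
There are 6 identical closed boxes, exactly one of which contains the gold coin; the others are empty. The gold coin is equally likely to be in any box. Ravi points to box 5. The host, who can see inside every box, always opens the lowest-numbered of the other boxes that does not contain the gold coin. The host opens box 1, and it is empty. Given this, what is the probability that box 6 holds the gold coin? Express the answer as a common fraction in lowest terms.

Consider each possible location of the gold coin in turn.
If it is in box 1 (prior 1/6): the host opened box 1, so this case is ruled out; weight (1/6)·0 = 0.
If it is in any of boxes 2, 3, 4, 5, and 6 (prior 1/6 each): box 1 is the lowest-numbered option available, probability 1; weight (1/6)·1 = 1/6 each.
The weights sum to 5/6.
So P(the gold coin in box 6 | the host opened box 1) = (1/6) / (5/6) = 1/5.

1/5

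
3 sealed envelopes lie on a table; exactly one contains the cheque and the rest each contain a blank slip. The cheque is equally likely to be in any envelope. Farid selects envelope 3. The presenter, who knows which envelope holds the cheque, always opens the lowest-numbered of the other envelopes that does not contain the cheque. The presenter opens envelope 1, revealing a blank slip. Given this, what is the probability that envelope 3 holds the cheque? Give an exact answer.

Consider each possible location of the cheque in turn.
If it is in envelope 1 (prior 1/3): the presenter opened envelope 1, so this case is ruled out; weight (1/3)·0 = 0.
If it is in either of envelopes 2 and 3 (prior 1/3 each): envelope 1 is the lowest-numbered option available, probability 1; weight (1/3)·1 = 1/3 each.
The weights sum to 2/3.
So P(the cheque in envelope 3 | the presenter opened envelope 1) = (1/3) / (2/3) = 1/2.

1/2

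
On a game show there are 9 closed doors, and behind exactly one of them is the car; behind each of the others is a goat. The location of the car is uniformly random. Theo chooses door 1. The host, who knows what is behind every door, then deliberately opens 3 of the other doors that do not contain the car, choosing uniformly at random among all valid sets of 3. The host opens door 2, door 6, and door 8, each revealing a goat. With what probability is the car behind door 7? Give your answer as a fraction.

Apply Bayes' rule, conditioning on where the car actually is.
If it is behind door 1 (prior 1/9): the host has 56 equally likely choices, so probability 1/56; weight (1/9)·(1/56) = 1/504.
If it is behind any of doors 2, 6, and 8 (prior 1/9 each): that door was opened and seen not to hold the prize — ruled out; weight (1/9)·0 = 0 each.
If it is behind any of doors 3, 4, 5, 7, and 9 (prior 1/9 each): the host has 35 equally likely choices, so probability 1/35; weight (1/9)·(1/35) = 1/315 each.
The weights sum to 1/56.
So P(the car behind door 7 | the host opened door 2, door 6, and door 8) = (1/315) / (1/56) = 8/45.

8/45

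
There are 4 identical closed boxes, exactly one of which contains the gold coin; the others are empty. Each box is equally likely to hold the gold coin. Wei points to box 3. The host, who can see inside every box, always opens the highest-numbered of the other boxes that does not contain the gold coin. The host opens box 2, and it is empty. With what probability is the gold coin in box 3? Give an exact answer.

0

Apply Bayes' rule, conditioning on where the gold coin actually is.
If it is in either of boxes 1 and 3 (prior 1/4 each): the host would have opened box 4 instead, probability 0; weight (1/4)·0 = 0 each.
If it is in box 2 (prior 1/4): the host opened box 2, so this case is ruled out; weight (1/4)·0 = 0.
If it is in box 4 (prior 1/4): box 2 is the highest-numbered option available, probability 1; weight (1/4)·1 = 1/4.
The weights sum to 1/4.
So P(the gold coin in box 3 | the host opened box 2) = 0 / (1/4) = 0.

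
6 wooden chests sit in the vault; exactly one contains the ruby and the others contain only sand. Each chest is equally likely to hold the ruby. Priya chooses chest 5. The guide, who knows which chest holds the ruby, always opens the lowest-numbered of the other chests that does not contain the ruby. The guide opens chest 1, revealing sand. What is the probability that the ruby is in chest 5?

Apply Bayes' rule, conditioning on where the ruby actually is.
If it is in chest 1 (prior 1/6): the guide opened chest 1, so this case is ruled out; weight (1/6)·0 = 0.
If it is in any of chests 2, 3, 4, 5, and 6 (prior 1/6 each): chest 1 is the lowest-numbered option available, probability 1; weight (1/6)·1 = 1/6 each.
The weights sum to 5/6.
So P(the ruby in chest 5 | the guide opened chest 1) = (1/6) / (5/6) = 1/5.

1/5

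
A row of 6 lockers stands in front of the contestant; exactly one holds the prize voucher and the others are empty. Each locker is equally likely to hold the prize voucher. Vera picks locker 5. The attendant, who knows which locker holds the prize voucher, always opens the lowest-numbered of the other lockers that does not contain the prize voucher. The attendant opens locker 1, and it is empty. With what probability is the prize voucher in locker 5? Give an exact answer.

1/5

Consider each possible location of the prize voucher in turn.
If it is in locker 1 (prior 1/6): the attendant opened locker 1, so this case is ruled out; weight (1/6)·0 = 0.
If it is in any of lockers 2, 3, 4, 5, and 6 (prior 1/6 each): locker 1 is the lowest-numbered option available, probability 1; weight (1/6)·1 = 1/6 each.
The weights sum to 5/6.
So P(the prize voucher in locker 5 | the attendant opened locker 1) = (1/6) / (5/6) = 1/5.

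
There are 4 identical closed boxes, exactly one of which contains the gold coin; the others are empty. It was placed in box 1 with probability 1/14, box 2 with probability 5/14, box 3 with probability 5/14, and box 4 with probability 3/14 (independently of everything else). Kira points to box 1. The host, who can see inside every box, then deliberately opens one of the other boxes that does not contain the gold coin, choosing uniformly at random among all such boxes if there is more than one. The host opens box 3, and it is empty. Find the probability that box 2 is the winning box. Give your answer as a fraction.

Condition on the true location of the gold coin.
If it is in box 1 (prior 1/14): the host has 3 equally likely choices, so probability 1/3; weight (1/14)·(1/3) = 1/42.
If it is in box 2 (prior 5/14): the host has 2 equally likely choices, so probability 1/2; weight (5/14)·(1/2) = 5/28.
If it is in box 3 (prior 5/14): the host opened box 3, so this case is ruled out; weight (5/14)·0 = 0.
If it is in box 4 (prior 3/14): the host has 2 equally likely choices, so probability 1/2; weight (3/14)·(1/2) = 3/28.
The weights sum to 13/42.
So P(the gold coin in box 2 | the host opened box 3) = (5/28) / (13/42) = 15/26.

15/26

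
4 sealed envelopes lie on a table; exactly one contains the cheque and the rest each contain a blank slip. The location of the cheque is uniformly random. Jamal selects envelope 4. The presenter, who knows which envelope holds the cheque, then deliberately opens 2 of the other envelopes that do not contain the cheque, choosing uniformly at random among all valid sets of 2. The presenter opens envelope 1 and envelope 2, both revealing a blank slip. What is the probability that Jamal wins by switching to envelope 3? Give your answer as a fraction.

Apply Bayes' rule, conditioning on where the cheque actually is.
If it is in either of envelopes 1 and 2 (prior 1/4 each): that envelope was opened and seen not to hold the prize — ruled out; weight (1/4)·0 = 0 each.
If it is in envelope 3 (prior 1/4): the presenter has no choice, probability 1; weight (1/4)·1 = 1/4.
If it is in envelope 4 (prior 1/4): the presenter has 3 equally likely choices, so probability 1/3; weight (1/4)·(1/3) = 1/12.
The weights sum to 1/3.
So P(the cheque in envelope 3 | the presenter opened envelope 1 and envelope 2) = (1/4) / (1/3) = 3/4.

3/4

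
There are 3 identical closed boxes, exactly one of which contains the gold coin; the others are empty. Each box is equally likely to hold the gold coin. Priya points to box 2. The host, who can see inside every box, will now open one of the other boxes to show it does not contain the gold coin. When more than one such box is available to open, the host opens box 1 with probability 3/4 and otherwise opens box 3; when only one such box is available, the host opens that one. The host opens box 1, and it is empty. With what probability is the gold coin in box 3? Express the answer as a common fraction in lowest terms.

4/7

Consider each possible location of the gold coin in turn.
If it is in box 1 (prior 1/3): the host opened box 1, so this case is ruled out; weight (1/3)·0 = 0.
If it is in box 2 (prior 1/3): box 1 is available, opened with probability 3/4; weight (1/3)·(3/4) = 1/4.
If it is in box 3 (prior 1/3): only box 1 is available, probability 1; weight (1/3)·1 = 1/3.
The weights sum to 7/12.
So P(the gold coin in box 3 | the host opened box 1) = (1/3) / (7/12) = 4/7.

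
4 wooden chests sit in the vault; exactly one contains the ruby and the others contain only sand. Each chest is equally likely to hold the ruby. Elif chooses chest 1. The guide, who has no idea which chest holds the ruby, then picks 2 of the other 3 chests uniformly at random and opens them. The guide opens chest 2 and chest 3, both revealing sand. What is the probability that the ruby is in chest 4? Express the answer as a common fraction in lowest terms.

1/2

Apply Bayes' rule, conditioning on where the ruby actually is.
If it is in either of chests 1 and 4 (prior 1/4 each): the guide picks exactly this set with probability 1/3 regardless, and none is the prize; weight (1/4)·(1/3) = 1/12 each.
If it is in either of chests 2 and 3 (prior 1/4 each): that chest was opened and seen not to hold the prize — ruled out; weight (1/4)·0 = 0 each.
The weights sum to 1/6.
So P(the ruby in chest 4 | the guide opened chest 2 and chest 3) = (1/12) / (1/6) = 1/2.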